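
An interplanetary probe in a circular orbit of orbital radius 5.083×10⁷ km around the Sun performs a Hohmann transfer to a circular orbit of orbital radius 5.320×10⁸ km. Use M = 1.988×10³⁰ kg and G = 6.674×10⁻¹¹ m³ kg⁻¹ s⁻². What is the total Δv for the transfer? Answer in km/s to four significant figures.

Δv_total ≈ 27.14 km/s

μ = GM = 6.674×10⁻¹¹ × 1.988×10³⁰ = 1.327×10²⁰ m³/s².
r₁ = 5.083×10⁷ km = 5.083×10¹⁰ m.
r₂ = 5.320×10⁸ km = 5.320×10¹¹ m.
Transfer ellipse a_t = (r₁ + r₂)/2 = 2.914×10¹¹ m.
At r₁: circular v_c1 = √(μ/r₁) = 51090 m/s; transfer-perihelion v_p = √[μ(2/r₁ − 1/a_t)] = 69030 m/s.
Δv₁ = v_p − v_c1 = 17940 m/s.
At r₂: circular v_c2 = √(μ/r₂) = 15790 m/s; transfer-aphelion v_a = √[μ(2/r₂ − 1/a_t)] = 6596 m/s.
Δv₂ = v_c2 − v_a = 9197 m/s.
Total Δv = Δv₁ + Δv₂ = 27140 m/s = 27.14 km/s.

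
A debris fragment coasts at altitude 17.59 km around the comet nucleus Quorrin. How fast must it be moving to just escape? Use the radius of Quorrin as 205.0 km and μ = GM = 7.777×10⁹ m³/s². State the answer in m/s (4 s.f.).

r = 205.0 + 17.59 = 222.59 km = 2.2259×10⁵ m.
Escape speed v_esc = √(2μ/r) = √(2 × 7.777×10⁹ / 2.226×10⁵) = √(6.988×10⁴) = 264.3 m/s.

v_esc ≈ 264.3 m/s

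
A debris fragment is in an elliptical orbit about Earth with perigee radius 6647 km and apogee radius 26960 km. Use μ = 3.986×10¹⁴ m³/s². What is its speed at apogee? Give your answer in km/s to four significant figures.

Semi-major axis a = (r_p + r_a)/2 = 16804 km = 1.680×10⁷ m.
Vis-viva: v² = μ(2/r − 1/a) = 3.986×10¹⁴ × (7.418×10⁻⁸ − 5.951×10⁻⁸) = 5.848×10⁶ m²/s².
v = 2418 m/s = 2.418 km/s.

v ≈ 2.418 km/s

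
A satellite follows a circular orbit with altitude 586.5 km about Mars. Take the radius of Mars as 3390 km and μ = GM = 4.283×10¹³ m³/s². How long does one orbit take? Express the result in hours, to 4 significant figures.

T ≈ 2.115 hours

r = 3390 + 586.5 = 3976.5 km = 3.9765×10⁶ m.
Kepler's third law: T = 2π√(r³/μ) = 2π√((3.976×10⁶)³ / 4.283×10¹³).
r³/μ = 1.468×10⁶ s², so T = 2π × 1.212×10³ = 7.613×10³ s.
Converting: 7.613×10³ s ÷ 3600 = 2.115 hours.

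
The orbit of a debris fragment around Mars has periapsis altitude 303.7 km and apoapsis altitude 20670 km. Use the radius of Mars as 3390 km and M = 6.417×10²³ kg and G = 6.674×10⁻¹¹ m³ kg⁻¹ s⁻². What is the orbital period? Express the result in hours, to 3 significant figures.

μ = GM = 6.674×10⁻¹¹ × 6.417×10²³ = 4.283×10¹³ m³/s².
r_p = 3390 + 303.7 = 3693.7 km = 3.6937×10⁶ m.
r_a = 3390 + 20670 = 24060 km = 2.4060×10⁷ m.
Semi-major axis a = (r_p + r_a)/2 = (3693.7 + 24060)/2 = 13877 km = 1.388×10⁷ m.
By Kepler's third law T = 2π√(a³/μ) = 2π × 7.899×10³ = 4.963×10⁴ s.
= 13.79 hours.

T ≈ 13.8 hours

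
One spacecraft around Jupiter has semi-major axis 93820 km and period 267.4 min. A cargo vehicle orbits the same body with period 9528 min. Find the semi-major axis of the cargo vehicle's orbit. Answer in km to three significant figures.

a₂ ≈ 1.02×10⁶ km

Kepler's third law: a³ ∝ T², so a₂ = a₁ (T₂/T₁)^(2/3).
T₂/T₁ = 35.63, (T₂/T₁)^(2/3) = 10.83.
a₂ = 93820 × 10.83 = 1.016×10⁶ km.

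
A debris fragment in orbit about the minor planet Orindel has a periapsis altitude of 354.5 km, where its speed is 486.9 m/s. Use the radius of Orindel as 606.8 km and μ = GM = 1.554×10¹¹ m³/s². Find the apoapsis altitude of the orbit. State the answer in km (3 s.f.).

apoapsis altitude ≈ 2040 km

r_p = 606.8 + 354.5 = 961.30 km = 9.613×10⁵ m.
Specific energy ε = v²/2 − μ/r = -4.312×10⁴ J/kg, so a = −μ/(2ε) = 1.802×10⁶ m.
The apsides satisfy r_p + r_a = 2a, so the apoapsis radius is 2a − r_p = 2.643×10⁶ m = 2642.6 km.
Apoapsis altitude = 2642.6 − 606.8 = 2035.8 km.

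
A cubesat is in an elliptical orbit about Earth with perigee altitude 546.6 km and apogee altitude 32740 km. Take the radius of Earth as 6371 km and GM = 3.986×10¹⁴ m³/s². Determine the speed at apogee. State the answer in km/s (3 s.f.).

v ≈ 1.75 km/s

r_p = 6371 + 546.6 = 6917.6 km = 6.9176×10⁶ m.
r_a = 6371 + 32740 = 39111 km = 3.9111×10⁷ m.
Semi-major axis a = (r_p + r_a)/2 = 23014 km = 2.301×10⁷ m.
Vis-viva: v² = μ(2/r − 1/a) = 3.986×10¹⁴ × (5.114×10⁻⁸ − 4.345×10⁻⁸) = 3.063×10⁶ m²/s².
v = 1750 m/s = 1.750 km/s.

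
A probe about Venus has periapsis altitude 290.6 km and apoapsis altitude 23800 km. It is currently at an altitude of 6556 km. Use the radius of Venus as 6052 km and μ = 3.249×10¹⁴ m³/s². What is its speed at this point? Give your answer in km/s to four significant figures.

v ≈ 5.795 km/s

r_p = 6052 + 290.6 = 6342.6 km = 6.3426×10⁶ m.
r_a = 6052 + 23800 = 29852 km = 2.9852×10⁷ m.
r = 6052 + 6556 = 12608 km = 1.261×10⁷ m.
Semi-major axis a = (r_p + r_a)/2 = 18097 km = 1.810×10⁷ m.
Vis-viva: v² = μ(2/r − 1/a) = 3.249×10¹⁴ × (1.586×10⁻⁷ − 5.526×10⁻⁸) = 3.359×10⁷ m²/s².
v = 5795 m/s = 5.795 km/s.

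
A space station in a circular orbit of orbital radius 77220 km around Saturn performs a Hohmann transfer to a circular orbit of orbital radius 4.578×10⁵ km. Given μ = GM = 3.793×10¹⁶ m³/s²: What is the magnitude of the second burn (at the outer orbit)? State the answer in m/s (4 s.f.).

r₁ = 77220 km = 7.722×10⁷ m.
r₂ = 4.578×10⁵ km = 4.578×10⁸ m.
Transfer ellipse a_t = (r₁ + r₂)/2 = 2.675×10⁸ m.
At r₁: circular v_c1 = √(μ/r₁) = 22160 m/s; transfer-perikrone v_p = √[μ(2/r₁ − 1/a_t)] = 28990 m/s.
At r₂: circular v_c2 = √(μ/r₂) = 9102 m/s; transfer-apokrone v_a = √[μ(2/r₂ − 1/a_t)] = 4890 m/s.
Δv₂ = v_c2 − v_a = 4212 m/s.

Δv ≈ 4212 m/s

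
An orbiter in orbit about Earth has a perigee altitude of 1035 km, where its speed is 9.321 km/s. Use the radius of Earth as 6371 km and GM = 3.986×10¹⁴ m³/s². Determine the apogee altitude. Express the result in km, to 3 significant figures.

apogee altitude ≈ 24600 km

r_p = 6371 + 1035 = 7406.0 km = 7.406×10⁶ m.
Specific energy ε = v²/2 − μ/r = -1.038×10⁷ J/kg, so a = −μ/(2ε) = 1.920×10⁷ m.
The apsides satisfy r_p + r_a = 2a, so the apogee radius is 2a − r_p = 3.099×10⁷ m = 30992 km.
Apogee altitude = 30992 − 6371 = 24621 km.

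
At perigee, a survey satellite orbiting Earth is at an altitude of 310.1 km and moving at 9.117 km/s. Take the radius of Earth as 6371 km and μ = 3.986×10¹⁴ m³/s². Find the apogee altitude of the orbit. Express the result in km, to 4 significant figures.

r_p = 6371 + 310.1 = 6681.1 km = 6.681×10⁶ m.
Specific energy ε = v²/2 − μ/r = -1.810×10⁷ J/kg, so a = −μ/(2ε) = 1.101×10⁷ m.
The apsides satisfy r_p + r_a = 2a, so the apogee radius is 2a − r_p = 1.534×10⁷ m = 15340 km.
Apogee altitude = 15340 − 6371 = 8968.8 km.

apogee altitude ≈ 8969 km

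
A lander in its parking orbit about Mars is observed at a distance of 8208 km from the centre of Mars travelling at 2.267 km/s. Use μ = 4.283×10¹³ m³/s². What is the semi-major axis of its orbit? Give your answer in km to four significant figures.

a ≈ 8086 km

r = 8.208×10⁶ m.
Specific orbital energy ε = v²/2 − μ/r = (2267)²/2 − 4.283×10¹³/8.208×10⁶ = -2.648×10⁶ J/kg.
Since ε = −μ/(2a), a = −μ/(2ε) = 8.086×10⁶ m = 8085.9 km.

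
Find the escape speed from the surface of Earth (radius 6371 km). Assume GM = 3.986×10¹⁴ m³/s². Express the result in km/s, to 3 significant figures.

v_esc ≈ 11.2 km/s

r = R = 6.371×10⁶ m.
Escape speed v_esc = √(2μ/r) = √(2 × 3.986×10¹⁴ / 6.371×10⁶) = √(1.251×10⁸) = 11190 m/s.
= 11.19 km/s.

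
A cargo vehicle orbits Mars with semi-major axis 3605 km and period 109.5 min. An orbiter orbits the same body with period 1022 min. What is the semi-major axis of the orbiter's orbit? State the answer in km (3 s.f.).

a₂ ≈ 16000 km

Kepler's third law: a³ ∝ T², so a₂ = a₁ (T₂/T₁)^(2/3).
T₂/T₁ = 9.333, (T₂/T₁)^(2/3) = 4.433.
a₂ = 3605 × 4.433 = 15980 km.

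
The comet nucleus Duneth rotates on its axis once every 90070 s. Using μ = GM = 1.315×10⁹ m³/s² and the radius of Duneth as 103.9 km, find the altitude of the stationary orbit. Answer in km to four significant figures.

A synchronous orbit has period T, so by Kepler's third law a = (μT²/4π²)^(1/3).
μT²/4π² = 1.315×10⁹ × (9.007×10⁴)² / 39.48 = 2.702×10¹⁷ m³.
a = 6.465×10⁵ m = 646.51 km.
Altitude h = a − R = 646.51 − 103.9 = 542.61 km.

h_sync ≈ 542.6 km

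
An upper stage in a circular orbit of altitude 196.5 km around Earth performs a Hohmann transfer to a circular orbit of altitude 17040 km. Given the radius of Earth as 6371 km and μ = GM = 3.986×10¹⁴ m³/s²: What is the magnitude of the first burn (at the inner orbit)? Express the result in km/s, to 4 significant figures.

Δv ≈ 1.946 km/s

r₁ = 6371 + 196.5 = 6567.5 km = 6.5675×10⁶ m.
r₂ = 6371 + 17040 = 23411 km = 2.3411×10⁷ m.
Transfer ellipse a_t = (r₁ + r₂)/2 = 1.499×10⁷ m.
At r₁: circular v_c1 = √(μ/r₁) = 7791 m/s; transfer-perigee v_p = √[μ(2/r₁ − 1/a_t)] = 9736 m/s.
Δv₁ = v_p − v_c1 = 1946 m/s.
= 1.946 km/s.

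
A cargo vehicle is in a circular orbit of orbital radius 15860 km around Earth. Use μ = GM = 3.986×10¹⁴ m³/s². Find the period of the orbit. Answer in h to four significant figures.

T ≈ 5.522 h

r = 15860 km = 1.586×10⁷ m.
Kepler's third law: T = 2π√(r³/μ) = 2π√((1.586×10⁷)³ / 3.986×10¹⁴).
r³/μ = 1.001×10⁷ s², so T = 2π × 3.164×10³ = 1.988×10⁴ s.
Converting: 1.988×10⁴ s ÷ 3600 = 5.522 h.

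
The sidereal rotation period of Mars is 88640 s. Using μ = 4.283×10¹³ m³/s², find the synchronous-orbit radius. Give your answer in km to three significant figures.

r_sync ≈ 20400 km

A synchronous orbit has period T, so by Kepler's third law a = (μT²/4π²)^(1/3).
μT²/4π² = 4.283×10¹³ × (8.864×10⁴)² / 39.48 = 8.524×10²¹ m³.
a = 2.043×10⁷ m = 20428 km.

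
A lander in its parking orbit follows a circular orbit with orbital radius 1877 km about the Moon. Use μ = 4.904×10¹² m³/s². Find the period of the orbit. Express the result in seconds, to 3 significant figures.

T ≈ 7300 seconds

r = 1877 km = 1.877×10⁶ m.
Kepler's third law: T = 2π√(r³/μ) = 2π√((1.877×10⁶)³ / 4.904×10¹²).
r³/μ = 1.348×10⁶ s², so T = 2π × 1.161×10³ = 7.296×10³ s.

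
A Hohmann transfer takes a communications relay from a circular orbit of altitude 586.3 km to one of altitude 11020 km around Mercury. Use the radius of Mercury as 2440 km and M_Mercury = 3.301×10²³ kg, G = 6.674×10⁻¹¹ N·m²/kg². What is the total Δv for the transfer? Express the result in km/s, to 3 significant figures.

μ = GM = 6.674×10⁻¹¹ × 3.301×10²³ = 2.203×10¹³ m³/s².
r₁ = 2440 + 586.3 = 3026.3 km = 3.0263×10⁶ m.
r₂ = 2440 + 11020 = 13460 km = 1.3460×10⁷ m.
Transfer ellipse a_t = (r₁ + r₂)/2 = 8.243×10⁶ m.
At r₁: circular v_c1 = √(μ/r₁) = 2698 m/s; transfer-periherm v_p = √[μ(2/r₁ − 1/a_t)] = 3448 m/s.
Δv₁ = v_p − v_c1 = 749.6 m/s.
At r₂: circular v_c2 = √(μ/r₂) = 1279 m/s; transfer-apoherm v_a = √[μ(2/r₂ − 1/a_t)] = 775.2 m/s.
Δv₂ = v_c2 − v_a = 504.2 m/s.
Total Δv = Δv₁ + Δv₂ = 1254 m/s = 1.254 km/s.

Δv_total ≈ 1.25 km/s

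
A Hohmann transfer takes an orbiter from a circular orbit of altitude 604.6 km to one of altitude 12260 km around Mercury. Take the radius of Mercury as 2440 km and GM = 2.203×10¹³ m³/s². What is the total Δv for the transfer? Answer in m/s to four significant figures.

r₁ = 2440 + 604.6 = 3044.6 km = 3.0446×10⁶ m.
r₂ = 2440 + 12260 = 14700 km = 1.4700×10⁷ m.
Transfer ellipse a_t = (r₁ + r₂)/2 = 8.872×10⁶ m.
At r₁: circular v_c1 = √(μ/r₁) = 2690 m/s; transfer-periherm v_p = √[μ(2/r₁ − 1/a_t)] = 3462 m/s.
Δv₁ = v_p − v_c1 = 772.5 m/s.
At r₂: circular v_c2 = √(μ/r₂) = 1224 m/s; transfer-apoherm v_a = √[μ(2/r₂ − 1/a_t)] = 717.1 m/s.
Δv₂ = v_c2 − v_a = 507.1 m/s.
Total Δv = Δv₁ + Δv₂ = 1280 m/s.

Δv_total ≈ 1280 m/s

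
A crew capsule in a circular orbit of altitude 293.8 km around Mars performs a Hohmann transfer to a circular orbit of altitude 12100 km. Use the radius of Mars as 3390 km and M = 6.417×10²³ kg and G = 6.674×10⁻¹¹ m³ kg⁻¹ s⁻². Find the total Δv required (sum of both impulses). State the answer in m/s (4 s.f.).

μ = GM = 6.674×10⁻¹¹ × 6.417×10²³ = 4.283×10¹³ m³/s².
r₁ = 3390 + 293.8 = 3683.8 km = 3.6838×10⁶ m.
r₂ = 3390 + 12100 = 15490 km = 1.5490×10⁷ m.
Transfer ellipse a_t = (r₁ + r₂)/2 = 9.587×10⁶ m.
At r₁: circular v_c1 = √(μ/r₁) = 3410 m/s; transfer-periapsis v_p = √[μ(2/r₁ − 1/a_t)] = 4334 m/s.
Δv₁ = v_p − v_c1 = 924.4 m/s.
At r₂: circular v_c2 = √(μ/r₂) = 1663 m/s; transfer-apoapsis v_a = √[μ(2/r₂ − 1/a_t)] = 1031 m/s.
Δv₂ = v_c2 − v_a = 632.1 m/s.
Total Δv = Δv₁ + Δv₂ = 1556 m/s.

Δv_total ≈ 1556 m/s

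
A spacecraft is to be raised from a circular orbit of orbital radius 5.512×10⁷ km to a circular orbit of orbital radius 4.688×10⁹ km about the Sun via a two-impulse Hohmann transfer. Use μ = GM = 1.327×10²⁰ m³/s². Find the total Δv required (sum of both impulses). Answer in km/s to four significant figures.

r₁ = 5.512×10⁷ km = 5.512×10¹⁰ m.
r₂ = 4.688×10⁹ km = 4.688×10¹² m.
Transfer ellipse a_t = (r₁ + r₂)/2 = 2.372×10¹² m.
At r₁: circular v_c1 = √(μ/r₁) = 49070 m/s; transfer-perihelion v_p = √[μ(2/r₁ − 1/a_t)] = 68990 m/s.
Δv₁ = v_p − v_c1 = 19920 m/s.
At r₂: circular v_c2 = √(μ/r₂) = 5320 m/s; transfer-aphelion v_a = √[μ(2/r₂ − 1/a_t)] = 811.1 m/s.
Δv₂ = v_c2 − v_a = 4509 m/s.
Total Δv = Δv₁ + Δv₂ = 24430 m/s = 24.43 km/s.

Δv_total ≈ 24.43 km/s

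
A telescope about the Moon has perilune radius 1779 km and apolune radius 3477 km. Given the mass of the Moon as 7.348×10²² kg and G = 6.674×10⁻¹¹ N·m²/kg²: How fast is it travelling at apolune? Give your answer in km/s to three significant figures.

μ = GM = 6.674×10⁻¹¹ × 7.348×10²² = 4.904×10¹² m³/s².
Semi-major axis a = (r_p + r_a)/2 = 2628.0 km = 2.628×10⁶ m.
Vis-viva: v² = μ(2/r − 1/a) = 4.904×10¹² × (5.752×10⁻⁷ − 3.805×10⁻⁷) = 9.548×10⁵ m²/s².
v = 977.1 m/s = 0.9771 km/s.

v ≈ 0.977 km/s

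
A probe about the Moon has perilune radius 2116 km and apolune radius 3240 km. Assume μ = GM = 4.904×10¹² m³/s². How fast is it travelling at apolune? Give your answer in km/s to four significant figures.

v ≈ 1.094 km/s

Semi-major axis a = (r_p + r_a)/2 = 2678.0 km = 2.678×10⁶ m.
Vis-viva: v² = μ(2/r − 1/a) = 4.904×10¹² × (6.173×10⁻⁷ − 3.734×10⁻⁷) = 1.196×10⁶ m²/s².
v = 1094 m/s = 1.094 km/s.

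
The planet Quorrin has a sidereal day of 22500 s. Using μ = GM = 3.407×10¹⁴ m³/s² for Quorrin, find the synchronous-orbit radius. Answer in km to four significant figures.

r_sync ≈ 16350 km

A synchronous orbit has period T, so by Kepler's third law a = (μT²/4π²)^(1/3).
μT²/4π² = 3.407×10¹⁴ × (2.250×10⁴)² / 39.48 = 4.369×10²¹ m³.
a = 1.635×10⁷ m = 16348 km.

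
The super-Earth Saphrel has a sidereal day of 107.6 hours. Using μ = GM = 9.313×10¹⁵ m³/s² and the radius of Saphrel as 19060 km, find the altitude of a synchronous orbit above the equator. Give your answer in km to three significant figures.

T = 107.6 hours = 3.874×10⁵ s.
A synchronous orbit has period T, so by Kepler's third law a = (μT²/4π²)^(1/3).
μT²/4π² = 9.313×10¹⁵ × (3.874×10⁵)² / 39.48 = 3.540×10²⁵ m³.
a = 3.283×10⁸ m = 3.2834×10⁵ km.
Altitude h = a − R = 3.2834×10⁵ − 19060 = 3.0928×10⁵ km.

h_sync ≈ 3.09×10⁵ km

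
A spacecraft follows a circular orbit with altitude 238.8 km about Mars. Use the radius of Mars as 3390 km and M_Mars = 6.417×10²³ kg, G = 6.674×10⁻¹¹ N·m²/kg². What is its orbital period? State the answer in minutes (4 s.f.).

μ = GM = 6.674×10⁻¹¹ × 6.417×10²³ = 4.283×10¹³ m³/s².
r = 3390 + 238.8 = 3628.8 km = 3.6288×10⁶ m.
Kepler's third law: T = 2π√(r³/μ) = 2π√((3.629×10⁶)³ / 4.283×10¹³).
r³/μ = 1.116×10⁶ s², so T = 2π × 1.056×10³ = 6.637×10³ s.
Converting: 6.637×10³ s ÷ 60.00 = 110.6 minutes.

T ≈ 110.6 minutes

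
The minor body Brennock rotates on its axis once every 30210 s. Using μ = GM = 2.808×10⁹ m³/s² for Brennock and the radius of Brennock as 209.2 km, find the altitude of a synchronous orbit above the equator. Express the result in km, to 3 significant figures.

A synchronous orbit has period T, so by Kepler's third law a = (μT²/4π²)^(1/3).
μT²/4π² = 2.808×10⁹ × (3.021×10⁴)² / 39.48 = 6.491×10¹⁶ m³.
a = 4.019×10⁵ m = 401.90 km.
Altitude h = a − R = 401.90 − 209.2 = 192.70 km.

h_sync ≈ 193 km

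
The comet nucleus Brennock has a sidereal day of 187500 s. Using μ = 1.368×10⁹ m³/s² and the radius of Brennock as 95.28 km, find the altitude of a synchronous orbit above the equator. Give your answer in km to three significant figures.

A synchronous orbit has period T, so by Kepler's third law a = (μT²/4π²)^(1/3).
μT²/4π² = 1.368×10⁹ × (1.875×10⁵)² / 39.48 = 1.218×10¹⁸ m³.
a = 1.068×10⁶ m = 1068.0 km.
Altitude h = a − R = 1068.0 − 95.28 = 972.73 km.

h_sync ≈ 973 km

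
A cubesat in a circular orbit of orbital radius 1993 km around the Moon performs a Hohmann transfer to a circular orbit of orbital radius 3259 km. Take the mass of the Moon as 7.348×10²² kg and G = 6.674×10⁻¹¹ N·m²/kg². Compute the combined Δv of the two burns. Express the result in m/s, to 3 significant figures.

Δv_total ≈ 337 m/s

μ = GM = 6.674×10⁻¹¹ × 7.348×10²² = 4.904×10¹² m³/s².
r₁ = 1993 km = 1.993×10⁶ m.
r₂ = 3259 km = 3.259×10⁶ m.
Transfer ellipse a_t = (r₁ + r₂)/2 = 2.626×10⁶ m.
At r₁: circular v_c1 = √(μ/r₁) = 1569 m/s; transfer-perilune v_p = √[μ(2/r₁ − 1/a_t)] = 1748 m/s.
Δv₁ = v_p − v_c1 = 178.9 m/s.
At r₂: circular v_c2 = √(μ/r₂) = 1227 m/s; transfer-apolune v_a = √[μ(2/r₂ − 1/a_t)] = 1069 m/s.
Δv₂ = v_c2 − v_a = 158.0 m/s.
Total Δv = Δv₁ + Δv₂ = 336.9 m/s.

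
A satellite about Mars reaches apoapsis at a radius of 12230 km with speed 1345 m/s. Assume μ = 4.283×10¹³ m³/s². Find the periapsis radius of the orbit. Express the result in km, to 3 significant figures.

periapsis radius ≈ 4260 km

r_a = 1.223×10⁷ m.
Specific energy ε = v²/2 − μ/r = -2.598×10⁶ J/kg, so a = −μ/(2ε) = 8.244×10⁶ m.
The apsides satisfy r_p + r_a = 2a, so the periapsis radius is 2a − r_a = 4.259×10⁶ m = 4258.7 km.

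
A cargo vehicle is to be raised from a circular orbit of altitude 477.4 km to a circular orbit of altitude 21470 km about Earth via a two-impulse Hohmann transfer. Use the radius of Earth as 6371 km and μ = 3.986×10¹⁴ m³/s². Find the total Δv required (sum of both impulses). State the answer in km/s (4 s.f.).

r₁ = 6371 + 477.4 = 6848.4 km = 6.8484×10⁶ m.
r₂ = 6371 + 21470 = 27841 km = 2.7841×10⁷ m.
Transfer ellipse a_t = (r₁ + r₂)/2 = 1.734×10⁷ m.
At r₁: circular v_c1 = √(μ/r₁) = 7629 m/s; transfer-perigee v_p = √[μ(2/r₁ − 1/a_t)] = 9666 m/s.
Δv₁ = v_p − v_c1 = 2037 m/s.
At r₂: circular v_c2 = √(μ/r₂) = 3784 m/s; transfer-apogee v_a = √[μ(2/r₂ − 1/a_t)] = 2378 m/s.
Δv₂ = v_c2 − v_a = 1406 m/s.
Total Δv = Δv₁ + Δv₂ = 3443 m/s = 3.443 km/s.

Δv_total ≈ 3.443 km/s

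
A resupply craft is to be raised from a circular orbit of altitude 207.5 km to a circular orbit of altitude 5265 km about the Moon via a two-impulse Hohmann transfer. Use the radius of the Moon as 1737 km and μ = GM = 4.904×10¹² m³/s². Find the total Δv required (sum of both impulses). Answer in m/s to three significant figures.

r₁ = 1737 + 207.5 = 1944.5 km = 1.9445×10⁶ m.
r₂ = 1737 + 5265 = 7002.0 km = 7.0020×10⁶ m.
Transfer ellipse a_t = (r₁ + r₂)/2 = 4.473×10⁶ m.
At r₁: circular v_c1 = √(μ/r₁) = 1588 m/s; transfer-perilune v_p = √[μ(2/r₁ − 1/a_t)] = 1987 m/s.
Δv₁ = v_p − v_c1 = 398.8 m/s.
At r₂: circular v_c2 = √(μ/r₂) = 836.9 m/s; transfer-apolune v_a = √[μ(2/r₂ − 1/a_t)] = 551.8 m/s.
Δv₂ = v_c2 − v_a = 285.1 m/s.
Total Δv = Δv₁ + Δv₂ = 683.9 m/s.

Δv_total ≈ 684 m/s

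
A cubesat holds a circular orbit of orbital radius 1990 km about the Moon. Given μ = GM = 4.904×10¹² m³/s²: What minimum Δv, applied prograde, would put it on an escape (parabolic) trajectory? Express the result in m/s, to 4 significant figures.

Δv ≈ 650.2 m/s

r = 1990 km = 1.990×10⁶ m.
Circular speed v_c = √(μ/r) = 1570 m/s.
Escape speed v_esc = √(2μ/r) = √2 × v_c = 2220 m/s.
Δv = v_esc − v_c = 650.2 m/s.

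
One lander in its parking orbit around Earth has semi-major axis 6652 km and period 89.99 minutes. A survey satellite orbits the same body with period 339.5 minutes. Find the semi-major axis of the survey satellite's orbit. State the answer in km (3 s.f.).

a₂ ≈ 16100 km

Kepler's third law: a³ ∝ T², so a₂ = a₁ (T₂/T₁)^(2/3).
T₂/T₁ = 3.773, (T₂/T₁)^(2/3) = 2.423.
a₂ = 6652 × 2.423 = 16120 km.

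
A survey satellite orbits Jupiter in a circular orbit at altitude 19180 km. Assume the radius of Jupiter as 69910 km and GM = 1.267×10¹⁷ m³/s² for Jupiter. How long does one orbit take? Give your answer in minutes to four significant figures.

T ≈ 247.4 minutes

r = 69910 + 19180 = 89090 km = 8.9090×10⁷ m.
Kepler's third law: T = 2π√(r³/μ) = 2π√((8.909×10⁷)³ / 1.267×10¹⁷).
r³/μ = 5.581×10⁶ s², so T = 2π × 2.362×10³ = 1.484×10⁴ s.
Converting: 1.484×10⁴ s ÷ 60.00 = 247.4 minutes.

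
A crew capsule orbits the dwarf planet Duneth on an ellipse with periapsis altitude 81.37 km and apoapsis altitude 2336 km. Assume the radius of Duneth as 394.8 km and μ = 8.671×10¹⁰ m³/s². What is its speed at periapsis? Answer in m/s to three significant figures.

v ≈ 557 m/s

r_p = 394.8 + 81.37 = 476.17 km = 4.7617×10⁵ m.
r_a = 394.8 + 2336 = 2730.8 km = 2.7308×10⁶ m.
Semi-major axis a = (r_p + r_a)/2 = 1603.5 km = 1.603×10⁶ m.
Vis-viva: v² = μ(2/r − 1/a) = 8.671×10¹⁰ × (4.200×10⁻⁶ − 6.236×10⁻⁷) = 3.101×10⁵ m²/s².
v = 556.9 m/s.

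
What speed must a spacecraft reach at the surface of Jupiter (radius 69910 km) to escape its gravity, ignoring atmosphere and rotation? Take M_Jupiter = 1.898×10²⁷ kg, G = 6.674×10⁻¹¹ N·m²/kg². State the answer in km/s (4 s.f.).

μ = GM = 6.674×10⁻¹¹ × 1.898×10²⁷ = 1.267×10¹⁷ m³/s².
r = R = 6.991×10⁷ m.
Escape speed v_esc = √(2μ/r) = √(2 × 1.267×10¹⁷ / 6.991×10⁷) = √(3.624×10⁹) = 60200 m/s.
= 60.20 km/s.

v_esc ≈ 60.20 km/s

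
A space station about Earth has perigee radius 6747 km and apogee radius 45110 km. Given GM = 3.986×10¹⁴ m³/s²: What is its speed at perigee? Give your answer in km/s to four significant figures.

Semi-major axis a = (r_p + r_a)/2 = 25928 km = 2.593×10⁷ m.
Vis-viva: v² = μ(2/r − 1/a) = 3.986×10¹⁴ × (2.964×10⁻⁷ − 3.857×10⁻⁸) = 1.028×10⁸ m²/s².
v = 10140 m/s = 10.14 km/s.

v ≈ 10.14 km/s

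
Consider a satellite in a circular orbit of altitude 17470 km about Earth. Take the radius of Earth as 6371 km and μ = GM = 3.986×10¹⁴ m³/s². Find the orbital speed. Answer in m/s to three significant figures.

r = 6371 + 17470 = 23841 km = 2.3841×10⁷ m.
For a circular orbit v = √(μ/r) = √(3.986×10¹⁴ / 2.384×10⁷) = √(1.672×10⁷) = 4089 m/s.

v ≈ 4090 m/s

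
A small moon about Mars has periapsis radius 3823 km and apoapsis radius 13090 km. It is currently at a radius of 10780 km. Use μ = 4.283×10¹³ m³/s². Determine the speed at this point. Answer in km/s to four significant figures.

Semi-major axis a = (r_p + r_a)/2 = 8456.5 km = 8.456×10⁶ m.
Vis-viva: v² = μ(2/r − 1/a) = 4.283×10¹³ × (1.855×10⁻⁷ − 1.183×10⁻⁷) = 2.881×10⁶ m²/s².
v = 1697 m/s = 1.697 km/s.

v ≈ 1.697 km/s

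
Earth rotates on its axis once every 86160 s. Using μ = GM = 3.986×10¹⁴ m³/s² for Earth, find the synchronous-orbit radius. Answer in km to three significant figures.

r_sync ≈ 42200 km

A synchronous orbit has period T, so by Kepler's third law a = (μT²/4π²)^(1/3).
μT²/4π² = 3.986×10¹⁴ × (8.616×10⁴)² / 39.48 = 7.495×10²² m³.
a = 4.216×10⁷ m = 42163 km.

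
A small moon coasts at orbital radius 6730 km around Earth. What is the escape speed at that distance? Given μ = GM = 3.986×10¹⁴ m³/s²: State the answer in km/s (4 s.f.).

v_esc ≈ 10.88 km/s

r = 6730 km = 6.730×10⁶ m.
Escape speed v_esc = √(2μ/r) = √(2 × 3.986×10¹⁴ / 6.730×10⁶) = √(1.185×10⁸) = 10880 m/s.
= 10.88 km/s.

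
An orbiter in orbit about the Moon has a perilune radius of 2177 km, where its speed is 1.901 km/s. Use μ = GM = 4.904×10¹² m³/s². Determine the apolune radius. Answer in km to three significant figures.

apolune radius ≈ 8820 km

r_p = 2.177×10⁶ m.
Specific energy ε = v²/2 − μ/r = -4.457×10⁵ J/kg, so a = −μ/(2ε) = 5.501×10⁶ m.
The apsides satisfy r_p + r_a = 2a, so the apolune radius is 2a − r_p = 8.825×10⁶ m = 8824.9 km.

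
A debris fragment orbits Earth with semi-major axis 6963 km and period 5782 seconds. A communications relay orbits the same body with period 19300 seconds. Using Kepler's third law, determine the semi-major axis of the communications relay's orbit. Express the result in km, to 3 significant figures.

a₂ ≈ 15600 km

Kepler's third law: a³ ∝ T², so a₂ = a₁ (T₂/T₁)^(2/3).
T₂/T₁ = 3.338, (T₂/T₁)^(2/3) = 2.234.
a₂ = 6963 × 2.234 = 15550 km.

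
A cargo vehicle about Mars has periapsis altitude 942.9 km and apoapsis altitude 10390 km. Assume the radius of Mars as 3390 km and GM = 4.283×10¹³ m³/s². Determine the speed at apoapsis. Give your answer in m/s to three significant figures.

r_p = 3390 + 942.9 = 4332.9 km = 4.3329×10⁶ m.
r_a = 3390 + 10390 = 13780 km = 1.3780×10⁷ m.
Semi-major axis a = (r_p + r_a)/2 = 9056.5 km = 9.056×10⁶ m.
Vis-viva: v² = μ(2/r − 1/a) = 4.283×10¹³ × (1.451×10⁻⁷ − 1.104×10⁻⁷) = 1.487×10⁶ m²/s².
v = 1219 m/s.

v ≈ 1220 m/s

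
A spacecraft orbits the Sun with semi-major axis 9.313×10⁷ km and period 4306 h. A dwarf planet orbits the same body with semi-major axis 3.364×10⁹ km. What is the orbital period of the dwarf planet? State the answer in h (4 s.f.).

Kepler's third law: T² ∝ a³, so T₂ = T₁ (a₂/a₁)^(3/2).
a₂/a₁ = 36.12, (a₂/a₁)^(3/2) = 217.1.
T₂ = 4306 × 217.1 = 9.348×10⁵ h.

T₂ ≈ 9.348×10⁵ h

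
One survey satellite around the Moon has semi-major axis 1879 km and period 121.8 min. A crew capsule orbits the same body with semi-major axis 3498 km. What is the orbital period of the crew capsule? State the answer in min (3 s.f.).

Kepler's third law: T² ∝ a³, so T₂ = T₁ (a₂/a₁)^(3/2).
a₂/a₁ = 1.862, (a₂/a₁)^(3/2) = 2.540.
T₂ = 121.8 × 2.540 = 309.4 min.

T₂ ≈ 309 min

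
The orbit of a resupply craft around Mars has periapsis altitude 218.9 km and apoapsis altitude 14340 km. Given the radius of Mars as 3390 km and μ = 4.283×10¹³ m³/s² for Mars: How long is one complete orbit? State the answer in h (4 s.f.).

T ≈ 9.294 h

r_p = 3390 + 218.9 = 3608.9 km = 3.6089×10⁶ m.
r_a = 3390 + 14340 = 17730 km = 1.7730×10⁷ m.
Semi-major axis a = (r_p + r_a)/2 = (3608.9 + 17730)/2 = 10669 km = 1.067×10⁷ m.
By Kepler's third law T = 2π√(a³/μ) = 2π × 5.325×10³ = 3.346×10⁴ s.
= 9.294 h.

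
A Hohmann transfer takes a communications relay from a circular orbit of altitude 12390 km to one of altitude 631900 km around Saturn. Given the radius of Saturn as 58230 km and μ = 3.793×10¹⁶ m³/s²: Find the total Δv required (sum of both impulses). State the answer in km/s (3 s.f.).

r₁ = 58230 + 12390 = 70620 km = 7.0620×10⁷ m.
r₂ = 58230 + 631900 = 690130 km = 6.9013×10⁸ m.
Transfer ellipse a_t = (r₁ + r₂)/2 = 3.804×10⁸ m.
At r₁: circular v_c1 = √(μ/r₁) = 23180 m/s; transfer-perikrone v_p = √[μ(2/r₁ − 1/a_t)] = 31220 m/s.
Δv₁ = v_p − v_c1 = 8041 m/s.
At r₂: circular v_c2 = √(μ/r₂) = 7414 m/s; transfer-apokrone v_a = √[μ(2/r₂ − 1/a_t)] = 3194 m/s.
Δv₂ = v_c2 − v_a = 4219 m/s.
Total Δv = Δv₁ + Δv₂ = 12260 m/s = 12.26 km/s.

Δv_total ≈ 12.3 km/s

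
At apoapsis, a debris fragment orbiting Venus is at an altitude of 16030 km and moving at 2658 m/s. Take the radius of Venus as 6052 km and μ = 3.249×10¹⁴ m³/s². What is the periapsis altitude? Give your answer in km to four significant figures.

periapsis altitude ≈ 924.6 km

r_a = 6052 + 16030 = 22082 km = 2.208×10⁷ m.
Specific energy ε = v²/2 − μ/r = -1.118×10⁷ J/kg, so a = −μ/(2ε) = 1.453×10⁷ m.
The apsides satisfy r_p + r_a = 2a, so the periapsis radius is 2a − r_a = 6.977×10⁶ m = 6976.6 km.
Periapsis altitude = 6976.6 − 6052 = 924.59 km.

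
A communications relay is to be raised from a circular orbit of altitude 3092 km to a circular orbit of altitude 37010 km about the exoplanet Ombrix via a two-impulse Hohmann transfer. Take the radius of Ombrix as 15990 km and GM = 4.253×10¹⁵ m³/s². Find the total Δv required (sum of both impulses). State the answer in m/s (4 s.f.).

Δv_total ≈ 5615 m/s

r₁ = 15990 + 3092 = 19082 km = 1.9082×10⁷ m.
r₂ = 15990 + 37010 = 53000 km = 5.3000×10⁷ m.
Transfer ellipse a_t = (r₁ + r₂)/2 = 3.604×10⁷ m.
At r₁: circular v_c1 = √(μ/r₁) = 14930 m/s; transfer-periapsis v_p = √[μ(2/r₁ − 1/a_t)] = 18100 m/s.
Δv₁ = v_p − v_c1 = 3175 m/s.
At r₂: circular v_c2 = √(μ/r₂) = 8958 m/s; transfer-apoapsis v_a = √[μ(2/r₂ − 1/a_t)] = 6518 m/s.
Δv₂ = v_c2 − v_a = 2440 m/s.
Total Δv = Δv₁ + Δv₂ = 5615 m/s.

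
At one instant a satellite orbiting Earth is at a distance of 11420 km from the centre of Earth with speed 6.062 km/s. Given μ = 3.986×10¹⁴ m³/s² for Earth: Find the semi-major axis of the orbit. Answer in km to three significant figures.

r = 1.142×10⁷ m.
Vis-viva rearranged: 1/a = 2/r − v²/μ = 1.751×10⁻⁷ − 9.219×10⁻⁸ = 8.294×10⁻⁸ m⁻¹.
a = 1.206×10⁷ m = 12057 km.

a ≈ 12100 km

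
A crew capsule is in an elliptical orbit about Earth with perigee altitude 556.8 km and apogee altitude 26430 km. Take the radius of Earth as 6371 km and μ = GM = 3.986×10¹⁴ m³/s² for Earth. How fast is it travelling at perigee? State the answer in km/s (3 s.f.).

r_p = 6371 + 556.8 = 6927.8 km = 6.9278×10⁶ m.
r_a = 6371 + 26430 = 32801 km = 3.2801×10⁷ m.
Semi-major axis a = (r_p + r_a)/2 = 19864 km = 1.986×10⁷ m.
Vis-viva: v² = μ(2/r − 1/a) = 3.986×10¹⁴ × (2.887×10⁻⁷ − 5.034×10⁻⁸) = 9.501×10⁷ m²/s².
v = 9747 m/s = 9.747 km/s.

v ≈ 9.75 km/s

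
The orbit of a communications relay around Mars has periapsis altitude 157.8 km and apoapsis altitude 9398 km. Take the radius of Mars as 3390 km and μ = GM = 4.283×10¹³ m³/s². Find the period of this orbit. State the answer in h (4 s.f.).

T ≈ 6.225 h

r_p = 3390 + 157.8 = 3547.8 km = 3.5478×10⁶ m.
r_a = 3390 + 9398 = 12788 km = 1.2788×10⁷ m.
Semi-major axis a = (r_p + r_a)/2 = (3547.8 + 12788)/2 = 8167.9 km = 8.168×10⁶ m.
By Kepler's third law T = 2π√(a³/μ) = 2π × 3.567×10³ = 2.241×10⁴ s.
= 6.225 h.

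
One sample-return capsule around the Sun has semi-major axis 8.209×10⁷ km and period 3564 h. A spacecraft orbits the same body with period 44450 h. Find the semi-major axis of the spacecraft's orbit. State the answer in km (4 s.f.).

a₂ ≈ 4.415×10⁸ km

Kepler's third law: a³ ∝ T², so a₂ = a₁ (T₂/T₁)^(2/3).
T₂/T₁ = 12.47, (T₂/T₁)^(2/3) = 5.378.
a₂ = 8.209×10⁷ × 5.378 = 4.415×10⁸ km.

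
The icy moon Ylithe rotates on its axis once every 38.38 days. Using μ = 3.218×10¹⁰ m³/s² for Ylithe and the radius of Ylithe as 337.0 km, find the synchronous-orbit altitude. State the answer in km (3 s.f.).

h_sync ≈ 20400 km

T = 38.38 days = 3.316×10⁶ s.
A synchronous orbit has period T, so by Kepler's third law a = (μT²/4π²)^(1/3).
μT²/4π² = 3.218×10¹⁰ × (3.316×10⁶)² / 39.48 = 8.963×10²¹ m³.
a = 2.077×10⁷ m = 20772 km.
Altitude h = a − R = 20772 − 337.0 = 20435 km.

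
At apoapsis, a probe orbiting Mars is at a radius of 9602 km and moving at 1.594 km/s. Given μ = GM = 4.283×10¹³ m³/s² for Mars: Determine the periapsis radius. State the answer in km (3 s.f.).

r_a = 9.602×10⁶ m.
Specific energy ε = v²/2 − μ/r = -3.190×10⁶ J/kg, so a = −μ/(2ε) = 6.713×10⁶ m.
The apsides satisfy r_p + r_a = 2a, so the periapsis radius is 2a − r_a = 3.824×10⁶ m = 3823.9 km.

periapsis radius ≈ 3820 km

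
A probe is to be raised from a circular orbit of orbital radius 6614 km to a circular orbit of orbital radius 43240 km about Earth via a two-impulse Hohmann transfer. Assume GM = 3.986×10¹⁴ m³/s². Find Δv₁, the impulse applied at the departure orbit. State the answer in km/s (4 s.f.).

r₁ = 6614 km = 6.614×10⁶ m.
r₂ = 43240 km = 4.324×10⁷ m.
Transfer ellipse a_t = (r₁ + r₂)/2 = 2.493×10⁷ m.
At r₁: circular v_c1 = √(μ/r₁) = 7763 m/s; transfer-perigee v_p = √[μ(2/r₁ − 1/a_t)] = 10220 m/s.
Δv₁ = v_p − v_c1 = 2461 m/s.
= 2.461 km/s.

Δv ≈ 2.461 km/s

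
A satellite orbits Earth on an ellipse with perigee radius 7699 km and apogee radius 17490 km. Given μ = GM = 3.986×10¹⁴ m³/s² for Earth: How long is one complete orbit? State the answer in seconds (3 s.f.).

Semi-major axis a = (r_p + r_a)/2 = (7699.0 + 17490)/2 = 12594 km = 1.259×10⁷ m.
By Kepler's third law T = 2π√(a³/μ) = 2π × 2.239×10³ = 1.407×10⁴ s.

T ≈ 14100 seconds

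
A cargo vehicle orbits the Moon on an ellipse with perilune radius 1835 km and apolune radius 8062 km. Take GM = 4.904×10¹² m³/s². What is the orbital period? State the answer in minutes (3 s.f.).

T ≈ 521 minutes

Semi-major axis a = (r_p + r_a)/2 = (1835.0 + 8062.0)/2 = 4948.5 km = 4.948×10⁶ m.
By Kepler's third law T = 2π√(a³/μ) = 2π × 4.971×10³ = 3.123×10⁴ s.
= 520.6 minutes.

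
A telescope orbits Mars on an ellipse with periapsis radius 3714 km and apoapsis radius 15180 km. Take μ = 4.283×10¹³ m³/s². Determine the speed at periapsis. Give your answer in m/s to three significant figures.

Semi-major axis a = (r_p + r_a)/2 = 9447.0 km = 9.447×10⁶ m.
Vis-viva: v² = μ(2/r − 1/a) = 4.283×10¹³ × (5.385×10⁻⁷ − 1.059×10⁻⁷) = 1.853×10⁷ m²/s².
v = 4305 m/s.

v ≈ 4300 m/s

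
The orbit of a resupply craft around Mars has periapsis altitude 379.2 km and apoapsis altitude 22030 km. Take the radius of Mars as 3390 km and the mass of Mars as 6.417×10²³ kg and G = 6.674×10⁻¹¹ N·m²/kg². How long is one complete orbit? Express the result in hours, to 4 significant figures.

μ = GM = 6.674×10⁻¹¹ × 6.417×10²³ = 4.283×10¹³ m³/s².
r_p = 3390 + 379.2 = 3769.2 km = 3.7692×10⁶ m.
r_a = 3390 + 22030 = 25420 km = 2.5420×10⁷ m.
Semi-major axis a = (r_p + r_a)/2 = (3769.2 + 25420)/2 = 14595 km = 1.459×10⁷ m.
By Kepler's third law T = 2π√(a³/μ) = 2π × 8.520×10³ = 5.353×10⁴ s.
= 14.87 hours.

T ≈ 14.87 hours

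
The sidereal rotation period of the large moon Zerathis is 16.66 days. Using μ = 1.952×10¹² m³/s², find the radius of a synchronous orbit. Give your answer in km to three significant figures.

T = 16.66 days = 1.439×10⁶ s.
A synchronous orbit has period T, so by Kepler's third law a = (μT²/4π²)^(1/3).
μT²/4π² = 1.952×10¹² × (1.439×10⁶)² / 39.48 = 1.024×10²³ m³.
a = 4.679×10⁷ m = 46791 km.

r_sync ≈ 46800 km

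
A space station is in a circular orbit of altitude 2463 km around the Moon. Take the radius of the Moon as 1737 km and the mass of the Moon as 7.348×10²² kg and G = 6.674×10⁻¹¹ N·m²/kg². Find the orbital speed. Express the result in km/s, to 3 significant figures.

μ = GM = 6.674×10⁻¹¹ × 7.348×10²² = 4.904×10¹² m³/s².
r = 1737 + 2463 = 4200.0 km = 4.2000×10⁶ m.
For a circular orbit v = √(μ/r) = √(4.904×10¹² / 4.200×10⁶) = √(1.168×10⁶) = 1081 m/s.
That is 1.081 km/s.

v ≈ 1.08 km/s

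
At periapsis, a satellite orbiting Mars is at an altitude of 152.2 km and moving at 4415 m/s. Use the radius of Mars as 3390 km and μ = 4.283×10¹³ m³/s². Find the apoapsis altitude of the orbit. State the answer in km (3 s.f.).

r_p = 3390 + 152.2 = 3542.2 km = 3.542×10⁶ m.
Specific energy ε = v²/2 − μ/r = -2.345×10⁶ J/kg, so a = −μ/(2ε) = 9.131×10⁶ m.
The apsides satisfy r_p + r_a = 2a, so the apoapsis radius is 2a − r_p = 1.472×10⁷ m = 14720 km.
Apoapsis altitude = 14720 − 3390 = 11330 km.

apoapsis altitude ≈ 11300 km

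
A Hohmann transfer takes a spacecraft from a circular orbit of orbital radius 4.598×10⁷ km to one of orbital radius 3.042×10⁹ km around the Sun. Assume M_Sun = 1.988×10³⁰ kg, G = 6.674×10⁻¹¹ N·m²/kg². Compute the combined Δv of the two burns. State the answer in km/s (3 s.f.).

μ = GM = 6.674×10⁻¹¹ × 1.988×10³⁰ = 1.327×10²⁰ m³/s².
r₁ = 4.598×10⁷ km = 4.598×10¹⁰ m.
r₂ = 3.042×10⁹ km = 3.042×10¹² m.
Transfer ellipse a_t = (r₁ + r₂)/2 = 1.544×10¹² m.
At r₁: circular v_c1 = √(μ/r₁) = 53720 m/s; transfer-perihelion v_p = √[μ(2/r₁ − 1/a_t)] = 75400 m/s.
Δv₁ = v_p − v_c1 = 21680 m/s.
At r₂: circular v_c2 = √(μ/r₂) = 6604 m/s; transfer-aphelion v_a = √[μ(2/r₂ − 1/a_t)] = 1140 m/s.
Δv₂ = v_c2 − v_a = 5465 m/s.
Total Δv = Δv₁ + Δv₂ = 27150 m/s = 27.15 km/s.

Δv_total ≈ 27.1 km/s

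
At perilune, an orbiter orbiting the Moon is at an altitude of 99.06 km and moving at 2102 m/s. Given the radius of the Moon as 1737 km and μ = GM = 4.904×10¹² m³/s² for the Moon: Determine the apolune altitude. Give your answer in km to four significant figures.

apolune altitude ≈ 7048 km

r_p = 1737 + 99.06 = 1836.1 km = 1.836×10⁶ m.
Specific energy ε = v²/2 − μ/r = -4.617×10⁵ J/kg, so a = −μ/(2ε) = 5.310×10⁶ m.
The apsides satisfy r_p + r_a = 2a, so the apolune radius is 2a − r_p = 8.785×10⁶ m = 8784.8 km.
Apolune altitude = 8784.8 − 1737 = 7047.8 km.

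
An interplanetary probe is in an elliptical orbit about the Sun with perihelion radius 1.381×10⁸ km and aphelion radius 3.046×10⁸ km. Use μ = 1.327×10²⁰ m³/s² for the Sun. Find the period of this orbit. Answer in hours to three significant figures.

T ≈ 15800 hours

Semi-major axis a = (r_p + r_a)/2 = (1.3810×10⁸ + 3.0460×10⁸)/2 = 2.2135×10⁸ km = 2.214×10¹¹ m.
By Kepler's third law T = 2π√(a³/μ) = 2π × 9.040×10⁶ = 5.680×10⁷ s.
= 15780 hours.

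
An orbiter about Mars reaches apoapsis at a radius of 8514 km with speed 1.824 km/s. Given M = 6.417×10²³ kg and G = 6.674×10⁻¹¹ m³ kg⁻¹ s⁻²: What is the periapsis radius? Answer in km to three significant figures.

μ = GM = 6.674×10⁻¹¹ × 6.417×10²³ = 4.283×10¹³ m³/s².
r_a = 8.514×10⁶ m.
Specific energy ε = v²/2 − μ/r = -3.367×10⁶ J/kg, so a = −μ/(2ε) = 6.360×10⁶ m.
The apsides satisfy r_p + r_a = 2a, so the periapsis radius is 2a − r_a = 4.207×10⁶ m = 4206.8 km.

periapsis radius ≈ 4210 km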